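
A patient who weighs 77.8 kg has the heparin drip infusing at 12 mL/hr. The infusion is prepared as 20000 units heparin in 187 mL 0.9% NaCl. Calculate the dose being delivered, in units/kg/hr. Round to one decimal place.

16.5 units/kg/hr

Concentration = 20000 units ÷ 187 mL = 106.9519 units/mL
Drug rate = 12 mL/hr × 106.9519 units/mL = 1283.422 units/hr
1283.422 units/hr ÷ 77.8 kg = 16.49643 units/kg/hr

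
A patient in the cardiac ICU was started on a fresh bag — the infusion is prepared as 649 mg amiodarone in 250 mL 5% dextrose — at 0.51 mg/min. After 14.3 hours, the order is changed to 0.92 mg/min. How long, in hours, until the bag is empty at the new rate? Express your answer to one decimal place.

3.8 hours

Initial rate:
0.51 mg/min × 60 min/hr = 30.6 mg/hr
Concentration = 649 mg ÷ 250 mL = 2.596 mg/mL
Rate = 30.6 mg/hr ÷ 2.596 mg/mL = 11.78737 mL/hr
Volume infused so far = 11.78737 mL/hr × 14.3 hr = 168.5593 mL
Volume remaining = 250 − 168.5593 = 81.44068 mL
New rate:
0.92 mg/min × 60 min/hr = 55.2 mg/hr
Rate = 55.2 mg/hr ÷ 2.596 mg/mL = 21.26348 mL/hr
Time remaining = 81.44068 mL ÷ 21.26348 mL/hr = 3.830072 hr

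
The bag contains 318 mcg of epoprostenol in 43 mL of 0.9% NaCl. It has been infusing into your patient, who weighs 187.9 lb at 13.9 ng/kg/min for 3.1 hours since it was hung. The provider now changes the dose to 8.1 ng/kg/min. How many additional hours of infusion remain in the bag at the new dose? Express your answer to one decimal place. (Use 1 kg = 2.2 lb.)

Initial rate:
Weight = 187.9 lb ÷ 2.2 lb/kg = 85.40909 kg
Dose = 13.9 ng/kg/min × 85.40909 kg = 1187.186 ng/min
1187.186 ng/min × 60 min/hr = 71231.18 ng/hr
Concentration = 318 mcg ÷ 43 mL = 7.395349 mcg/mL = 7395.349 ng/mL
Rate = 71231.18 ng/hr ÷ 7395.349 ng/mL = 9.631889 mL/hr
Volume infused so far = 9.631889 mL/hr × 3.1 hr = 29.85886 mL
Volume remaining = 43 − 29.85886 = 13.14114 mL
New rate:
Dose = 8.1 ng/kg/min × 85.40909 kg = 691.8136 ng/min
691.8136 ng/min × 60 min/hr = 41508.82 ng/hr
Rate = 41508.82 ng/hr ÷ 7395.349 ng/mL = 5.612828 mL/hr
Time remaining = 13.14114 mL ÷ 5.612828 mL/hr = 2.34127 hr

2.3 hours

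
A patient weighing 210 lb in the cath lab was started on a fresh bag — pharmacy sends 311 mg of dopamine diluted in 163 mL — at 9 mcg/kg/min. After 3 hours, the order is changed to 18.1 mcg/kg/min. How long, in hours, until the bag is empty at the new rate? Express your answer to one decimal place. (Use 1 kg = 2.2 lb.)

1.5 hours

Initial rate:
Weight = 210 lb ÷ 2.2 lb/kg = 95.45455 kg
Dose = 9 mcg/kg/min × 95.45455 kg = 859.0909 mcg/min
859.0909 mcg/min × 60 min/hr = 51545.45 mcg/hr
Concentration = 311 mg ÷ 163 mL = 1.907975 mg/mL = 1907.975 mcg/mL
Rate = 51545.45 mcg/hr ÷ 1907.975 mcg/mL = 27.01578 mL/hr
Volume infused so far = 27.01578 mL/hr × 3 hr = 81.04735 mL
Volume remaining = 163 − 81.04735 = 81.95265 mL
New rate:
Dose = 18.1 mcg/kg/min × 95.45455 kg = 1727.727 mcg/min
1727.727 mcg/min × 60 min/hr = 103663.6 mcg/hr
Rate = 103663.6 mcg/hr ÷ 1907.975 mcg/mL = 54.33175 mL/hr
Time remaining = 81.95265 mL ÷ 54.33175 mL/hr = 1.508375 hr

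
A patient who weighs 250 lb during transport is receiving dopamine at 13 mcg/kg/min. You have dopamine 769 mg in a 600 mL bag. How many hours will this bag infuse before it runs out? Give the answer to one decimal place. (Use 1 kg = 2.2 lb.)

8.7 hours

Weight = 250 lb ÷ 2.2 lb/kg = 113.6364 kg
Dose = 13 mcg/kg/min × 113.6364 kg = 1477.273 mcg/min
1477.273 mcg/min × 60 min/hr = 88636.36 mcg/hr
Concentration = 769 mg ÷ 600 mL = 1.281667 mg/mL = 1281.667 mcg/mL
Rate = 88636.36 mcg/hr ÷ 1281.667 mcg/mL = 69.15711 mL/hr
Duration = 600 mL ÷ 69.15711 mL/hr = 8.675897 hr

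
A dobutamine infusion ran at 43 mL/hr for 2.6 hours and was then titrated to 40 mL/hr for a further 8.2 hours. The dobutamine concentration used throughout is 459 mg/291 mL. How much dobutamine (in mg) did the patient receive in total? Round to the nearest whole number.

Concentration = 459 mg ÷ 291 mL = 1.57732 mg/mL
Stage 1: 43 mL/hr × 2.6 hr = 111.8 mL → 111.8 mL × 1.57732 mg/mL = 176.3443 mg
Stage 2: 40 mL/hr × 8.2 hr = 328 mL → 328 mL × 1.57732 mg/mL = 517.3608 mg
Total = 176.3443 + 517.3608 = 693.7052 mg

694 mg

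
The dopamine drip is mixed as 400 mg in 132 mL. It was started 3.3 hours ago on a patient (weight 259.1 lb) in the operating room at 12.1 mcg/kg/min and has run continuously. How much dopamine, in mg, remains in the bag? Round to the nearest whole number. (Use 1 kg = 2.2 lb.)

118 mg

Weight = 259.1 lb ÷ 2.2 lb/kg = 117.7727 kg
Dose = 12.1 mcg/kg/min × 117.7727 kg = 1425.05 mcg/min
1425.05 mcg/min × 60 min/hr = 85503 mcg/hr
Concentration = 400 mg ÷ 132 mL = 3.030303 mg/mL = 3030.303 mcg/mL
Rate = 85503 mcg/hr ÷ 3030.303 mcg/mL = 28.21599 mL/hr
Volume infused = 28.21599 mL/hr × 3.3 hr = 93.11277 mL
Volume remaining = 132 − 93.11277 = 38.88723 mL
Drug remaining = 38.88723 mL × 3030.303 mcg/mL = 117840.1 mcg = 117.8401 mg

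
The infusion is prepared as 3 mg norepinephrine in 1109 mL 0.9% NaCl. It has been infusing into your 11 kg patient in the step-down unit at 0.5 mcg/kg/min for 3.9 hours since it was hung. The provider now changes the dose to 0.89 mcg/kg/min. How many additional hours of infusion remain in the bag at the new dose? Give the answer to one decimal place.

Initial rate:
Dose = 0.5 mcg/kg/min × 11 kg = 5.5 mcg/min
5.5 mcg/min × 60 min/hr = 330 mcg/hr
Concentration = 3 mg ÷ 1109 mL = 0.00270514 mg/mL = 2.70514 mcg/mL
Rate = 330 mcg/hr ÷ 2.70514 mcg/mL = 121.99 mL/hr
Volume infused so far = 121.99 mL/hr × 3.9 hr = 475.761 mL
Volume remaining = 1109 − 475.761 = 633.239 mL
New rate:
Dose = 0.89 mcg/kg/min × 11 kg = 9.79 mcg/min
9.79 mcg/min × 60 min/hr = 587.4 mcg/hr
Rate = 587.4 mcg/hr ÷ 2.70514 mcg/mL = 217.1422 mL/hr
Time remaining = 633.239 mL ÷ 217.1422 mL/hr = 2.916241 hr

2.9 hours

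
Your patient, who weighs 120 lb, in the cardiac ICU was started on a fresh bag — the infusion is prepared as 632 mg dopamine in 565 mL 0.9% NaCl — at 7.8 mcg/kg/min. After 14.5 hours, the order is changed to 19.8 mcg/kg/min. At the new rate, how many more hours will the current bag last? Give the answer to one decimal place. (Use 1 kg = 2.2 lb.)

Initial rate:
Weight = 120 lb ÷ 2.2 lb/kg = 54.54545 kg
Dose = 7.8 mcg/kg/min × 54.54545 kg = 425.4545 mcg/min
425.4545 mcg/min × 60 min/hr = 25527.27 mcg/hr
Concentration = 632 mg ÷ 565 mL = 1.118584 mg/mL = 1118.584 mcg/mL
Rate = 25527.27 mcg/hr ÷ 1118.584 mcg/mL = 22.82106 mL/hr
Volume infused so far = 22.82106 mL/hr × 14.5 hr = 330.9054 mL
Volume remaining = 565 − 330.9054 = 234.0946 mL
New rate:
Dose = 19.8 mcg/kg/min × 54.54545 kg = 1080 mcg/min
1080 mcg/min × 60 min/hr = 64800 mcg/hr
Rate = 64800 mcg/hr ÷ 1118.584 mcg/mL = 57.93038 mL/hr
Time remaining = 234.0946 mL ÷ 57.93038 mL/hr = 4.040965 hr

4.0 hours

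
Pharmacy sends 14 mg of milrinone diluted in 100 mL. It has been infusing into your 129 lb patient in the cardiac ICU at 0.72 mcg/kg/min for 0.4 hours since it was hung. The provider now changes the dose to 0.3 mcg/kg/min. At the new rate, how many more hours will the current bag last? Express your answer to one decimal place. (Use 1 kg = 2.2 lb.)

Initial rate:
Weight = 129 lb ÷ 2.2 lb/kg = 58.63636 kg
Dose = 0.72 mcg/kg/min × 58.63636 kg = 42.21818 mcg/min
42.21818 mcg/min × 60 min/hr = 2533.091 mcg/hr
Concentration = 14 mg ÷ 100 mL = 0.14 mg/mL = 140 mcg/mL
Rate = 2533.091 mcg/hr ÷ 140 mcg/mL = 18.09351 mL/hr
Volume infused so far = 18.09351 mL/hr × 0.4 hr = 7.237403 mL
Volume remaining = 100 − 7.237403 = 92.7626 mL
New rate:
Dose = 0.3 mcg/kg/min × 58.63636 kg = 17.59091 mcg/min
17.59091 mcg/min × 60 min/hr = 1055.455 mcg/hr
Rate = 1055.455 mcg/hr ÷ 140 mcg/mL = 7.538961 mL/hr
Time remaining = 92.7626 mL ÷ 7.538961 mL/hr = 12.30443 hr

12.3 hours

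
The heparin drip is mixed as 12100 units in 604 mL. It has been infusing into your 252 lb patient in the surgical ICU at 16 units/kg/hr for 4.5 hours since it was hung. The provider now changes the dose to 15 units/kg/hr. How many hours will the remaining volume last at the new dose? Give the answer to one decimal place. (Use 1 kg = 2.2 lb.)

Initial rate:
Weight = 252 lb ÷ 2.2 lb/kg = 114.5455 kg
Dose = 16 units/kg/hr × 114.5455 kg = 1832.727 units/hr
Concentration = 12100 units ÷ 604 mL = 20.03311 units/mL
Rate = 1832.727 units/hr ÷ 20.03311 units/mL = 91.4849 mL/hr
Volume infused so far = 91.4849 mL/hr × 4.5 hr = 411.682 mL
Volume remaining = 604 − 411.682 = 192.318 mL
New rate:
Dose = 15 units/kg/hr × 114.5455 kg = 1718.182 units/hr
Rate = 1718.182 units/hr ÷ 20.03311 units/mL = 85.76709 mL/hr
Time remaining = 192.318 mL ÷ 85.76709 mL/hr = 2.242328 hr

2.2 hours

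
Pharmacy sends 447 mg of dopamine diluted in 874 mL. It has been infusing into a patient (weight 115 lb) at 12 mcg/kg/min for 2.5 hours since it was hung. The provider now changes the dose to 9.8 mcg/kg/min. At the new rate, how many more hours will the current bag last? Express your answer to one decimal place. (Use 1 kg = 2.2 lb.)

11.5 hours

Initial rate:
Weight = 115 lb ÷ 2.2 lb/kg = 52.27273 kg
Dose = 12 mcg/kg/min × 52.27273 kg = 627.2727 mcg/min
627.2727 mcg/min × 60 min/hr = 37636.36 mcg/hr
Concentration = 447 mg ÷ 874 mL = 0.5114416 mg/mL = 511.4416 mcg/mL
Rate = 37636.36 mcg/hr ÷ 511.4416 mcg/mL = 73.58877 mL/hr
Volume infused so far = 73.58877 mL/hr × 2.5 hr = 183.9719 mL
Volume remaining = 874 − 183.9719 = 690.0281 mL
New rate:
Dose = 9.8 mcg/kg/min × 52.27273 kg = 512.2727 mcg/min
512.2727 mcg/min × 60 min/hr = 30736.36 mcg/hr
Rate = 30736.36 mcg/hr ÷ 511.4416 mcg/mL = 60.0975 mL/hr
Time remaining = 690.0281 mL ÷ 60.0975 mL/hr = 11.48181 hr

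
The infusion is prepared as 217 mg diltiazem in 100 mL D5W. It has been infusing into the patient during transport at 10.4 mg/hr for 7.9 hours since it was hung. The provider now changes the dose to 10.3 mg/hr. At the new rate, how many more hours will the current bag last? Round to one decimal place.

Initial rate:
Concentration = 217 mg ÷ 100 mL = 2.17 mg/mL
Rate = 10.4 mg/hr ÷ 2.17 mg/mL = 4.792627 mL/hr
Volume infused so far = 4.792627 mL/hr × 7.9 hr = 37.86175 mL
Volume remaining = 100 − 37.86175 = 62.13825 mL
New rate:
Rate = 10.3 mg/hr ÷ 2.17 mg/mL = 4.746544 mL/hr
Time remaining = 62.13825 mL ÷ 4.746544 mL/hr = 13.09126 hr

13.1 hours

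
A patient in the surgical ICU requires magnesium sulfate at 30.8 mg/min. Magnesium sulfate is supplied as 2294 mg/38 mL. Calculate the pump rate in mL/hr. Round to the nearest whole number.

31 mL/hr

30.8 mg/min × 60 min/hr = 1848 mg/hr
Concentration = 2294 mg ÷ 38 mL = 60.36842 mg/mL
Rate = 1848 mg/hr ÷ 60.36842 mg/mL = 30.61203 mL/hr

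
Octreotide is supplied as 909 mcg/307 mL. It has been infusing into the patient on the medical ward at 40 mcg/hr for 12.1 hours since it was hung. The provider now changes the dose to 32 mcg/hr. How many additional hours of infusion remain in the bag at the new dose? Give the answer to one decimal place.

13.3 hours

Initial rate:
Concentration = 909 mcg ÷ 307 mL = 2.960912 mcg/mL
Rate = 40 mcg/hr ÷ 2.960912 mcg/mL = 13.50935 mL/hr
Volume infused so far = 13.50935 mL/hr × 12.1 hr = 163.4631 mL
Volume remaining = 307 − 163.4631 = 143.5369 mL
New rate:
Rate = 32 mcg/hr ÷ 2.960912 mcg/mL = 10.80748 mL/hr
Time remaining = 143.5369 mL ÷ 10.80748 mL/hr = 13.28125 hr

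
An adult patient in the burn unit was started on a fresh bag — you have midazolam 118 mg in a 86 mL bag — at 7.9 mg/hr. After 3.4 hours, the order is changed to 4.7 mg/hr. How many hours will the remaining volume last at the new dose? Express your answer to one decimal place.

19.4 hours

Initial rate:
Concentration = 118 mg ÷ 86 mL = 1.372093 mg/mL
Rate = 7.9 mg/hr ÷ 1.372093 mg/mL = 5.757627 mL/hr
Volume infused so far = 5.757627 mL/hr × 3.4 hr = 19.57593 mL
Volume remaining = 86 − 19.57593 = 66.42407 mL
New rate:
Rate = 4.7 mg/hr ÷ 1.372093 mg/mL = 3.425424 mL/hr
Time remaining = 66.42407 mL ÷ 3.425424 mL/hr = 19.39149 hr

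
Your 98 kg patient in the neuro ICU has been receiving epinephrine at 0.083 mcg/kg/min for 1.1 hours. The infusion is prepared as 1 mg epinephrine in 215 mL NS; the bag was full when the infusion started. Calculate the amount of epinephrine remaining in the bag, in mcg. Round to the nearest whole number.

463 mcg

Dose = 0.083 mcg/kg/min × 98 kg = 8.134 mcg/min
8.134 mcg/min × 60 min/hr = 488.04 mcg/hr
Concentration = 1 mg ÷ 215 mL = 0.004651163 mg/mL = 4.651163 mcg/mL
Rate = 488.04 mcg/hr ÷ 4.651163 mcg/mL = 104.9286 mL/hr
Volume infused = 104.9286 mL/hr × 1.1 hr = 115.4215 mL
Volume remaining = 215 − 115.4215 = 99.57854 mL
Drug remaining = 99.57854 mL × 4.651163 mcg/mL = 463.156 mcg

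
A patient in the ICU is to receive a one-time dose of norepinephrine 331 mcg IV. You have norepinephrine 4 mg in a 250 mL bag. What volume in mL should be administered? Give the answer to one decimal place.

20.7 mL

Concentration = 4 mg ÷ 250 mL = 0.016 mg/mL = 16 mcg/mL
Volume = 331 mcg ÷ 16 mcg/mL = 20.6875 mL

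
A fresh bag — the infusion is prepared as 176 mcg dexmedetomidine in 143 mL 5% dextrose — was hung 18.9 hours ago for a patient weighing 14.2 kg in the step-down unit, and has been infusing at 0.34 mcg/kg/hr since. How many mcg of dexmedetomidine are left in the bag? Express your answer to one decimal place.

Dose = 0.34 mcg/kg/hr × 14.2 kg = 4.828 mcg/hr
Concentration = 176 mcg ÷ 143 mL = 1.230769 mcg/mL
Rate = 4.828 mcg/hr ÷ 1.230769 mcg/mL = 3.92275 mL/hr
Volume infused = 3.92275 mL/hr × 18.9 hr = 74.13997 mL
Volume remaining = 143 − 74.13997 = 68.86003 mL
Drug remaining = 68.86003 mL × 1.230769 mcg/mL = 84.7508 mcg

84.8 mcg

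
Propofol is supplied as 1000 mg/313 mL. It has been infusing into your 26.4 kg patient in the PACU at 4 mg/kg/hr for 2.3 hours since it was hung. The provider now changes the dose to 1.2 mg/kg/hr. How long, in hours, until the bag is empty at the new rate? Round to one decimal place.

23.9 hours

Initial rate:
Dose = 4 mg/kg/hr × 26.4 kg = 105.6 mg/hr
Concentration = 1000 mg ÷ 313 mL = 3.194888 mg/mL
Rate = 105.6 mg/hr ÷ 3.194888 mg/mL = 33.0528 mL/hr
Volume infused so far = 33.0528 mL/hr × 2.3 hr = 76.02144 mL
Volume remaining = 313 − 76.02144 = 236.9786 mL
New rate:
Dose = 1.2 mg/kg/hr × 26.4 kg = 31.68 mg/hr
Rate = 31.68 mg/hr ÷ 3.194888 mg/mL = 9.91584 mL/hr
Time remaining = 236.9786 mL ÷ 9.91584 mL/hr = 23.89899 hr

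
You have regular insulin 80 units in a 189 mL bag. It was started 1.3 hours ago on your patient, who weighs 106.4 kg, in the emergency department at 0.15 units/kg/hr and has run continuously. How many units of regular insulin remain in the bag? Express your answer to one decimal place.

59.3 units

Dose = 0.15 units/kg/hr × 106.4 kg = 15.96 units/hr
Concentration = 80 units ÷ 189 mL = 0.4232804 units/mL
Rate = 15.96 units/hr ÷ 0.4232804 units/mL = 37.7055 mL/hr
Volume infused = 37.7055 mL/hr × 1.3 hr = 49.01715 mL
Volume remaining = 189 − 49.01715 = 139.9828 mL
Drug remaining = 139.9828 mL × 0.4232804 units/mL = 59.252 units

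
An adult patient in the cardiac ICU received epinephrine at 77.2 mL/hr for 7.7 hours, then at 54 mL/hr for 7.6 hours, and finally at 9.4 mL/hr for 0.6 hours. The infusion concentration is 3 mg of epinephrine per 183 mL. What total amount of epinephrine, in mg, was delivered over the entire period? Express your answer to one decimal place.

Concentration = 3 mg ÷ 183 mL = 0.01639344 mg/mL
Stage 1: 77.2 mL/hr × 7.7 hr = 594.44 mL → 594.44 mL × 0.01639344 mg/mL = 9.744918 mg
Stage 2: 54 mL/hr × 7.6 hr = 410.4 mL → 410.4 mL × 0.01639344 mg/mL = 6.727869 mg
Stage 3: 9.4 mL/hr × 0.6 hr = 5.64 mL → 5.64 mL × 0.01639344 mg/mL = 0.09245902 mg
Total = 9.744918 + 6.727869 + 0.09245902 = 16.56525 mg

16.6 mg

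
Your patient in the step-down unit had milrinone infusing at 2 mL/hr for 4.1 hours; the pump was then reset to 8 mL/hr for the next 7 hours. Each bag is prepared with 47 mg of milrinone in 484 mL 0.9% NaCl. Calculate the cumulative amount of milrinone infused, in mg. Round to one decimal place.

Concentration = 47 mg ÷ 484 mL = 0.09710744 mg/mL
Stage 1: 2 mL/hr × 4.1 hr = 8.2 mL → 8.2 mL × 0.09710744 mg/mL = 0.796281 mg
Stage 2: 8 mL/hr × 7 hr = 56 mL → 56 mL × 0.09710744 mg/mL = 5.438017 mg
Total = 0.796281 + 5.438017 = 6.234298 mg

6.2 mg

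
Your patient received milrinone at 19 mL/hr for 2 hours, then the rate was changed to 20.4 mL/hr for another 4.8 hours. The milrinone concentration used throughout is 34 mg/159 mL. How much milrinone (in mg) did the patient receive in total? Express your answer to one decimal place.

Concentration = 34 mg ÷ 159 mL = 0.2138365 mg/mL
Stage 1: 19 mL/hr × 2 hr = 38 mL → 38 mL × 0.2138365 mg/mL = 8.125786 mg
Stage 2: 20.4 mL/hr × 4.8 hr = 97.92 mL → 97.92 mL × 0.2138365 mg/mL = 20.93887 mg
Total = 8.125786 + 20.93887 = 29.06465 mg

29.1 mg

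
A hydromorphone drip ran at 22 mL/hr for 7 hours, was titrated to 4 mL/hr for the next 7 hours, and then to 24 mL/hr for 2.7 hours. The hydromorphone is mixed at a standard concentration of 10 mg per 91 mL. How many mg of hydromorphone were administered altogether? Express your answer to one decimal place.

Concentration = 10 mg ÷ 91 mL = 0.1098901 mg/mL
Stage 1: 22 mL/hr × 7 hr = 154 mL → 154 mL × 0.1098901 mg/mL = 16.92308 mg
Stage 2: 4 mL/hr × 7 hr = 28 mL → 28 mL × 0.1098901 mg/mL = 3.076923 mg
Stage 3: 24 mL/hr × 2.7 hr = 64.8 mL → 64.8 mL × 0.1098901 mg/mL = 7.120879 mg
Total = 16.92308 + 3.076923 + 7.120879 = 27.12088 mg

27.1 mg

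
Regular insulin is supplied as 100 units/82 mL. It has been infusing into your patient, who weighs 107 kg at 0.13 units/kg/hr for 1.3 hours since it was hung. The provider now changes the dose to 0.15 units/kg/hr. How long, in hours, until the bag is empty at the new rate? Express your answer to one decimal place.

5.1 hours

Initial rate:
Dose = 0.13 units/kg/hr × 107 kg = 13.91 units/hr
Concentration = 100 units ÷ 82 mL = 1.219512 units/mL
Rate = 13.91 units/hr ÷ 1.219512 units/mL = 11.4062 mL/hr
Volume infused so far = 11.4062 mL/hr × 1.3 hr = 14.82806 mL
Volume remaining = 82 − 14.82806 = 67.17194 mL
New rate:
Dose = 0.15 units/kg/hr × 107 kg = 16.05 units/hr
Rate = 16.05 units/hr ÷ 1.219512 units/mL = 13.161 mL/hr
Time remaining = 67.17194 mL ÷ 13.161 mL/hr = 5.103863 hr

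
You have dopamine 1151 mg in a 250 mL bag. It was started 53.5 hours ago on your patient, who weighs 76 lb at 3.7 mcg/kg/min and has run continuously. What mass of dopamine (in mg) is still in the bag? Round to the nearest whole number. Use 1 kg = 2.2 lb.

741 mg

Weight = 76 lb ÷ 2.2 lb/kg = 34.54545 kg
Dose = 3.7 mcg/kg/min × 34.54545 kg = 127.8182 mcg/min
127.8182 mcg/min × 60 min/hr = 7669.091 mcg/hr
Concentration = 1151 mg ÷ 250 mL = 4.604 mg/mL = 4604 mcg/mL
Rate = 7669.091 mcg/hr ÷ 4604 mcg/mL = 1.665745 mL/hr
Volume infused = 1.665745 mL/hr × 53.5 hr = 89.11737 mL
Volume remaining = 250 − 89.11737 = 160.8826 mL
Drug remaining = 160.8826 mL × 4604 mcg/mL = 740703.6 mcg = 740.7036 mg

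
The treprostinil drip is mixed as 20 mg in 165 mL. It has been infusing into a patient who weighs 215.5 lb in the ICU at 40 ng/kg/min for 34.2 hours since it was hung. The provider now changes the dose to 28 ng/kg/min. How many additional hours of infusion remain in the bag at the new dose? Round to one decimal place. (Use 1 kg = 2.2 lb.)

72.7 hours

Initial rate:
Weight = 215.5 lb ÷ 2.2 lb/kg = 97.95455 kg
Dose = 40 ng/kg/min × 97.95455 kg = 3918.182 ng/min
3918.182 ng/min × 60 min/hr = 235090.9 ng/hr
Concentration = 20 mg ÷ 165 mL = 0.1212121 mg/mL = 121212.1 ng/mL
Rate = 235090.9 ng/hr ÷ 121212.1 ng/mL = 1.9395 mL/hr
Volume infused so far = 1.9395 mL/hr × 34.2 hr = 66.3309 mL
Volume remaining = 165 − 66.3309 = 98.6691 mL
New rate:
Dose = 28 ng/kg/min × 97.95455 kg = 2742.727 ng/min
2742.727 ng/min × 60 min/hr = 164563.6 ng/hr
Rate = 164563.6 ng/hr ÷ 121212.1 ng/mL = 1.35765 mL/hr
Time remaining = 98.6691 mL ÷ 1.35765 mL/hr = 72.67639 hr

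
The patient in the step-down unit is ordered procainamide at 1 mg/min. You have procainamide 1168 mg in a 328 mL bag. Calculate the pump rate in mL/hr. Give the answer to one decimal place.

1 mg/min × 60 min/hr = 60 mg/hr
Concentration = 1168 mg ÷ 328 mL = 3.560976 mg/mL
Rate = 60 mg/hr ÷ 3.560976 mg/mL = 16.84932 mL/hr

16.8 mL/hr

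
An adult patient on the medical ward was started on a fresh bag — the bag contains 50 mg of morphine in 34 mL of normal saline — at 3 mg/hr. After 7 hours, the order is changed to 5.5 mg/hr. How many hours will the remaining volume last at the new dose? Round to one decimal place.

5.3 hours

Initial rate:
Concentration = 50 mg ÷ 34 mL = 1.470588 mg/mL
Rate = 3 mg/hr ÷ 1.470588 mg/mL = 2.04 mL/hr
Volume infused so far = 2.04 mL/hr × 7 hr = 14.28 mL
Volume remaining = 34 − 14.28 = 19.72 mL
New rate:
Rate = 5.5 mg/hr ÷ 1.470588 mg/mL = 3.74 mL/hr
Time remaining = 19.72 mL ÷ 3.74 mL/hr = 5.272727 hr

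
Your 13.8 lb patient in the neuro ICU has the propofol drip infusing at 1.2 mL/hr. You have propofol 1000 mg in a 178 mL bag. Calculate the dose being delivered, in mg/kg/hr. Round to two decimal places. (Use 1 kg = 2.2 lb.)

Weight = 13.8 lb ÷ 2.2 lb/kg = 6.272727 kg
Concentration = 1000 mg ÷ 178 mL = 5.617978 mg/mL
Drug rate = 1.2 mL/hr × 5.617978 mg/mL = 6.741573 mg/hr
6.741573 mg/hr ÷ 6.272727 kg = 1.074744 mg/kg/hr

1.07 mg/kg/hr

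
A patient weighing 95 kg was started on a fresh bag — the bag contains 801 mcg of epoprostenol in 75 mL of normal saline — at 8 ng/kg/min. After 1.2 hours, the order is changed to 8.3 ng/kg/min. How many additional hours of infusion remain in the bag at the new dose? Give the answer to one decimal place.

15.8 hours

Initial rate:
Dose = 8 ng/kg/min × 95 kg = 760 ng/min
760 ng/min × 60 min/hr = 45600 ng/hr
Concentration = 801 mcg ÷ 75 mL = 10.68 mcg/mL = 10680 ng/mL
Rate = 45600 ng/hr ÷ 10680 ng/mL = 4.269663 mL/hr
Volume infused so far = 4.269663 mL/hr × 1.2 hr = 5.123596 mL
Volume remaining = 75 − 5.123596 = 69.8764 mL
New rate:
Dose = 8.3 ng/kg/min × 95 kg = 788.5 ng/min
788.5 ng/min × 60 min/hr = 47310 ng/hr
Rate = 47310 ng/hr ÷ 10680 ng/mL = 4.429775 mL/hr
Time remaining = 69.8764 mL ÷ 4.429775 mL/hr = 15.77425 hr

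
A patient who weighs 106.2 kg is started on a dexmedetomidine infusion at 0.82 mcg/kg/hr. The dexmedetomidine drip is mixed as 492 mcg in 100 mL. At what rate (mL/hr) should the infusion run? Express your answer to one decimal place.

Dose = 0.82 mcg/kg/hr × 106.2 kg = 87.084 mcg/hr
Concentration = 492 mcg ÷ 100 mL = 4.92 mcg/mL
Rate = 87.084 mcg/hr ÷ 4.92 mcg/mL = 17.7 mL/hr

17.7 mL/hr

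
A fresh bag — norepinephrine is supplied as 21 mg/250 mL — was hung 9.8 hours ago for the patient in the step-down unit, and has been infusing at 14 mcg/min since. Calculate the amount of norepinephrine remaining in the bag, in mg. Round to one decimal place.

12.8 mg

14 mcg/min × 60 min/hr = 840 mcg/hr
Concentration = 21 mg ÷ 250 mL = 0.084 mg/mL = 84 mcg/mL
Rate = 840 mcg/hr ÷ 84 mcg/mL = 10 mL/hr
Volume infused = 10 mL/hr × 9.8 hr = 98 mL
Volume remaining = 250 − 98 = 152 mL
Drug remaining = 152 mL × 84 mcg/mL = 12768 mcg = 12.768 mg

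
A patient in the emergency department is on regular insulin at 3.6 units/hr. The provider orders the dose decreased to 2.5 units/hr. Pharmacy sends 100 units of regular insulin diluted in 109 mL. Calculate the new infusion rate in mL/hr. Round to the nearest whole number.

Concentration = 100 units ÷ 109 mL = 0.9174312 units/mL
Rate = 2.5 units/hr ÷ 0.9174312 units/mL = 2.725 mL/hr

3 mL/hr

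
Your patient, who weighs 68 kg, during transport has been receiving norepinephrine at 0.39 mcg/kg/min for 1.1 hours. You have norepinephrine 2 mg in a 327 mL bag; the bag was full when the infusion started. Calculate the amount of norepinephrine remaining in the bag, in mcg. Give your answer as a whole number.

250 mcg

Dose = 0.39 mcg/kg/min × 68 kg = 26.52 mcg/min
26.52 mcg/min × 60 min/hr = 1591.2 mcg/hr
Concentration = 2 mg ÷ 327 mL = 0.006116208 mg/mL = 6.116208 mcg/mL
Rate = 1591.2 mcg/hr ÷ 6.116208 mcg/mL = 260.1612 mL/hr
Volume infused = 260.1612 mL/hr × 1.1 hr = 286.1773 mL
Volume remaining = 327 − 286.1773 = 40.82268 mL
Drug remaining = 40.82268 mL × 6.116208 mcg/mL = 249.68 mcg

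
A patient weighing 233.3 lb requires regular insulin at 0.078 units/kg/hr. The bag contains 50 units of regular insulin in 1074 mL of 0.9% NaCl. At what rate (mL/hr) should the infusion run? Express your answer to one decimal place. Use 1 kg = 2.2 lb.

177.7 mL/hr

Weight = 233.3 lb ÷ 2.2 lb/kg = 106.0455 kg
Dose = 0.078 units/kg/hr × 106.0455 kg = 8.271545 units/hr
Concentration = 50 units ÷ 1074 mL = 0.04655493 units/mL
Rate = 8.271545 units/hr ÷ 0.04655493 units/mL = 177.6728 mL/hr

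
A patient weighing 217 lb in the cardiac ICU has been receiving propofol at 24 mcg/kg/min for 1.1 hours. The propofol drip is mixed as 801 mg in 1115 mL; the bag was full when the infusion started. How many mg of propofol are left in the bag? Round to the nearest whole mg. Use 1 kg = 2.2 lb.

645 mg

Weight = 217 lb ÷ 2.2 lb/kg = 98.63636 kg
Dose = 24 mcg/kg/min × 98.63636 kg = 2367.273 mcg/min
2367.273 mcg/min × 60 min/hr = 142036.4 mcg/hr
Concentration = 801 mg ÷ 1115 mL = 0.7183857 mg/mL = 718.3857 mcg/mL
Rate = 142036.4 mcg/hr ÷ 718.3857 mcg/mL = 197.716 mL/hr
Volume infused = 197.716 mL/hr × 1.1 hr = 217.4876 mL
Volume remaining = 1115 − 217.4876 = 897.5124 mL
Drug remaining = 897.5124 mL × 718.3857 mcg/mL = 644760 mcg = 644.76 mg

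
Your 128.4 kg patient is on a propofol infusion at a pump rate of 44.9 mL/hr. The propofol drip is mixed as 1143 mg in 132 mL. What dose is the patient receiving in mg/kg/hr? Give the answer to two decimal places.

3.03 mg/kg/hr

Concentration = 1143 mg ÷ 132 mL = 8.659091 mg/mL
Drug rate = 44.9 mL/hr × 8.659091 mg/mL = 388.7932 mg/hr
388.7932 mg/hr ÷ 128.4 kg = 3.027984 mg/kg/hr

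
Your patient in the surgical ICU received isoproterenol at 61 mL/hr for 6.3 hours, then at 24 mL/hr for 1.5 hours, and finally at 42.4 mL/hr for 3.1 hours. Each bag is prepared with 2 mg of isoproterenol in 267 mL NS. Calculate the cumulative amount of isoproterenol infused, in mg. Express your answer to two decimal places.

4.13 mg

Concentration = 2 mg ÷ 267 mL = 0.007490637 mg/mL
Stage 1: 61 mL/hr × 6.3 hr = 384.3 mL → 384.3 mL × 0.007490637 mg/mL = 2.878652 mg
Stage 2: 24 mL/hr × 1.5 hr = 36 mL → 36 mL × 0.007490637 mg/mL = 0.2696629 mg
Stage 3: 42.4 mL/hr × 3.1 hr = 131.44 mL → 131.44 mL × 0.007490637 mg/mL = 0.9845693 mg
Total = 2.878652 + 0.2696629 + 0.9845693 = 4.132884 mg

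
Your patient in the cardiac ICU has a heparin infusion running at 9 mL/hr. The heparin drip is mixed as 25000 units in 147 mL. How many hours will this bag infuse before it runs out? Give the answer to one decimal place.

16.3 hours

Duration = 147 mL ÷ 9 mL/hr = 16.33333 hr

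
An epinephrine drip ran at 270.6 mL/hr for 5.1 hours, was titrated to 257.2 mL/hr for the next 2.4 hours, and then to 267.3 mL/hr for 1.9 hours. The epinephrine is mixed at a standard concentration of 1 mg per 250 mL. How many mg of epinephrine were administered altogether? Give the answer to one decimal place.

10.0 mg

Concentration = 1 mg ÷ 250 mL = 0.004 mg/mL
Stage 1: 270.6 mL/hr × 5.1 hr = 1380.06 mL → 1380.06 mL × 0.004 mg/mL = 5.52024 mg
Stage 2: 257.2 mL/hr × 2.4 hr = 617.28 mL → 617.28 mL × 0.004 mg/mL = 2.46912 mg
Stage 3: 267.3 mL/hr × 1.9 hr = 507.87 mL → 507.87 mL × 0.004 mg/mL = 2.03148 mg
Total = 5.52024 + 2.46912 + 2.03148 = 10.02084 mg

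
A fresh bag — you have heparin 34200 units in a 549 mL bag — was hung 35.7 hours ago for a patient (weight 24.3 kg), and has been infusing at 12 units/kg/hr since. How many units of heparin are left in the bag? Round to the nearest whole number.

Dose = 12 units/kg/hr × 24.3 kg = 291.6 units/hr
Concentration = 34200 units ÷ 549 mL = 62.29508 units/mL
Rate = 291.6 units/hr ÷ 62.29508 units/mL = 4.680947 mL/hr
Volume infused = 4.680947 mL/hr × 35.7 hr = 167.1098 mL
Volume remaining = 549 − 167.1098 = 381.8902 mL
Drug remaining = 381.8902 mL × 62.29508 units/mL = 23789.88 units

23790 units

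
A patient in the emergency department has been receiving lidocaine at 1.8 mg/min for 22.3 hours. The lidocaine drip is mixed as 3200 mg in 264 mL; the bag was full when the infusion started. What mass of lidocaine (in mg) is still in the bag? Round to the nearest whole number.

792 mg

1.8 mg/min × 60 min/hr = 108 mg/hr
Concentration = 3200 mg ÷ 264 mL = 12.12121 mg/mL
Rate = 108 mg/hr ÷ 12.12121 mg/mL = 8.91 mL/hr
Volume infused = 8.91 mL/hr × 22.3 hr = 198.693 mL
Volume remaining = 264 − 198.693 = 65.307 mL
Drug remaining = 65.307 mL × 12.12121 mg/mL = 791.6 mg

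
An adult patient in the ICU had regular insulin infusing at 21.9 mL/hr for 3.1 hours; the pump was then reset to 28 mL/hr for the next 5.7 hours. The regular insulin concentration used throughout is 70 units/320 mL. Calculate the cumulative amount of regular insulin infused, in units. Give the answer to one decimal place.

49.8 units

Concentration = 70 units ÷ 320 mL = 0.21875 units/mL
Stage 1: 21.9 mL/hr × 3.1 hr = 67.89 mL → 67.89 mL × 0.21875 units/mL = 14.85094 units
Stage 2: 28 mL/hr × 5.7 hr = 159.6 mL → 159.6 mL × 0.21875 units/mL = 34.9125 units
Total = 14.85094 + 34.9125 = 49.76344 units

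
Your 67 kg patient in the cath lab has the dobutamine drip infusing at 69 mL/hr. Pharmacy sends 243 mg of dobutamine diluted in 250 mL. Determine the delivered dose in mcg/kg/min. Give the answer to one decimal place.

16.7 mcg/kg/min

Concentration = 243 mg ÷ 250 mL = 0.972 mg/mL = 972 mcg/mL
Drug rate = 69 mL/hr × 972 mcg/mL = 67068 mcg/hr
67068 mcg/hr ÷ 60 min/hr = 1117.8 mcg/min
1117.8 mcg/min ÷ 67 kg = 16.68358 mcg/kg/min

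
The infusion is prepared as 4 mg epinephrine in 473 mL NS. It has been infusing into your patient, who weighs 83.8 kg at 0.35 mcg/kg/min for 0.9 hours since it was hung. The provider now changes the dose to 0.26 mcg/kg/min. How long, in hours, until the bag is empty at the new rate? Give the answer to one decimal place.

Initial rate:
Dose = 0.35 mcg/kg/min × 83.8 kg = 29.33 mcg/min
29.33 mcg/min × 60 min/hr = 1759.8 mcg/hr
Concentration = 4 mg ÷ 473 mL = 0.00845666 mg/mL = 8.45666 mcg/mL
Rate = 1759.8 mcg/hr ÷ 8.45666 mcg/mL = 208.0964 mL/hr
Volume infused so far = 208.0964 mL/hr × 0.9 hr = 187.2867 mL
Volume remaining = 473 − 187.2867 = 285.7133 mL
New rate:
Dose = 0.26 mcg/kg/min × 83.8 kg = 21.788 mcg/min
21.788 mcg/min × 60 min/hr = 1307.28 mcg/hr
Rate = 1307.28 mcg/hr ÷ 8.45666 mcg/mL = 154.5859 mL/hr
Time remaining = 285.7133 mL ÷ 154.5859 mL/hr = 1.84825 hr

1.8 hours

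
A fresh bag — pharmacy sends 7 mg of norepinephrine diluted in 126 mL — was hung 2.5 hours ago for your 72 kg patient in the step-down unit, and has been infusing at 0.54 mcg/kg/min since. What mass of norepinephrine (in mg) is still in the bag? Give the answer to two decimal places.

Dose = 0.54 mcg/kg/min × 72 kg = 38.88 mcg/min
38.88 mcg/min × 60 min/hr = 2332.8 mcg/hr
Concentration = 7 mg ÷ 126 mL = 0.05555556 mg/mL = 55.55556 mcg/mL
Rate = 2332.8 mcg/hr ÷ 55.55556 mcg/mL = 41.9904 mL/hr
Volume infused = 41.9904 mL/hr × 2.5 hr = 104.976 mL
Volume remaining = 126 − 104.976 = 21.024 mL
Drug remaining = 21.024 mL × 55.55556 mcg/mL = 1168 mcg = 1.168 mg

1.17 mg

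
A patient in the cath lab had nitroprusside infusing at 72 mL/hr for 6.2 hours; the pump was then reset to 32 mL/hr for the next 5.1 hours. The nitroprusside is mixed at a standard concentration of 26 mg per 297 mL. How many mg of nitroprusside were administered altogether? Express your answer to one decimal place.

Concentration = 26 mg ÷ 297 mL = 0.08754209 mg/mL
Stage 1: 72 mL/hr × 6.2 hr = 446.4 mL → 446.4 mL × 0.08754209 mg/mL = 39.07879 mg
Stage 2: 32 mL/hr × 5.1 hr = 163.2 mL → 163.2 mL × 0.08754209 mg/mL = 14.28687 mg
Total = 39.07879 + 14.28687 = 53.36566 mg

53.4 mg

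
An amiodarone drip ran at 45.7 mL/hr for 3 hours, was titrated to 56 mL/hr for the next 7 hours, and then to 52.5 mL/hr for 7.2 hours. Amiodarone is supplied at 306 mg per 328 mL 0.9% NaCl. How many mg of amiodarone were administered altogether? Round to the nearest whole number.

Concentration = 306 mg ÷ 328 mL = 0.9329268 mg/mL
Stage 1: 45.7 mL/hr × 3 hr = 137.1 mL → 137.1 mL × 0.9329268 mg/mL = 127.9043 mg
Stage 2: 56 mL/hr × 7 hr = 392 mL → 392 mL × 0.9329268 mg/mL = 365.7073 mg
Stage 3: 52.5 mL/hr × 7.2 hr = 378 mL → 378 mL × 0.9329268 mg/mL = 352.6463 mg
Total = 127.9043 + 365.7073 + 352.6463 = 846.2579 mg

846 mg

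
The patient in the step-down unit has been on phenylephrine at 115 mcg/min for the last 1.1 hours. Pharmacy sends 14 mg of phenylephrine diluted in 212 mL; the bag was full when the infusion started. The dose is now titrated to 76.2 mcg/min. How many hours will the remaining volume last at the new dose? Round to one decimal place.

1.4 hours

Initial rate:
115 mcg/min × 60 min/hr = 6900 mcg/hr
Concentration = 14 mg ÷ 212 mL = 0.06603774 mg/mL = 66.03774 mcg/mL
Rate = 6900 mcg/hr ÷ 66.03774 mcg/mL = 104.4857 mL/hr
Volume infused so far = 104.4857 mL/hr × 1.1 hr = 114.9343 mL
Volume remaining = 212 − 114.9343 = 97.06571 mL
New rate:
76.2 mcg/min × 60 min/hr = 4572 mcg/hr
Rate = 4572 mcg/hr ÷ 66.03774 mcg/mL = 69.23314 mL/hr
Time remaining = 97.06571 mL ÷ 69.23314 mL/hr = 1.402012 hr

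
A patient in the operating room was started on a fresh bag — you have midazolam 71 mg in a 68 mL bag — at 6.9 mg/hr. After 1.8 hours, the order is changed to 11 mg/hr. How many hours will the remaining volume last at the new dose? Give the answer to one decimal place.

Initial rate:
Concentration = 71 mg ÷ 68 mL = 1.044118 mg/mL
Rate = 6.9 mg/hr ÷ 1.044118 mg/mL = 6.608451 mL/hr
Volume infused so far = 6.608451 mL/hr × 1.8 hr = 11.89521 mL
Volume remaining = 68 − 11.89521 = 56.10479 mL
New rate:
Rate = 11 mg/hr ÷ 1.044118 mg/mL = 10.53521 mL/hr
Time remaining = 56.10479 mL ÷ 10.53521 mL/hr = 5.325455 hr

5.3 hours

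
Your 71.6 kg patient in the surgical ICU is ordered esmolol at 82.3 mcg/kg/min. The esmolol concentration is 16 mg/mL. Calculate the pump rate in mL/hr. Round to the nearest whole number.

22 mL/hr

Dose = 82.3 mcg/kg/min × 71.6 kg = 5892.68 mcg/min
5892.68 mcg/min × 60 min/hr = 353560.8 mcg/hr
Concentration = 16 mg/mL = 16000 mcg/mL
Rate = 353560.8 mcg/hr ÷ 16000 mcg/mL = 22.09755 mL/hr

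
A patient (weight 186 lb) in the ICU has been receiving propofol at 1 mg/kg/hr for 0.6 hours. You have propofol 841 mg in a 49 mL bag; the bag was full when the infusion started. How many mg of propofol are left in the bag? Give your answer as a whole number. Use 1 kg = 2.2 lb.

790 mg

Weight = 186 lb ÷ 2.2 lb/kg = 84.54545 kg
Dose = 1 mg/kg/hr × 84.54545 kg = 84.54545 mg/hr
Concentration = 841 mg ÷ 49 mL = 17.16327 mg/mL
Rate = 84.54545 mg/hr ÷ 17.16327 mg/mL = 4.925954 mL/hr
Volume infused = 4.925954 mL/hr × 0.6 hr = 2.955572 mL
Volume remaining = 49 − 2.955572 = 46.04443 mL
Drug remaining = 46.04443 mL × 17.16327 mg/mL = 790.2727 mg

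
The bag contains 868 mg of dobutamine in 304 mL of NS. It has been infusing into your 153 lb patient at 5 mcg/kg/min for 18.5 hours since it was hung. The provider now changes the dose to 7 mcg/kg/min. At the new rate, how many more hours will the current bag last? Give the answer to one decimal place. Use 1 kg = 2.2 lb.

Initial rate:
Weight = 153 lb ÷ 2.2 lb/kg = 69.54545 kg
Dose = 5 mcg/kg/min × 69.54545 kg = 347.7273 mcg/min
347.7273 mcg/min × 60 min/hr = 20863.64 mcg/hr
Concentration = 868 mg ÷ 304 mL = 2.855263 mg/mL = 2855.263 mcg/mL
Rate = 20863.64 mcg/hr ÷ 2855.263 mcg/mL = 7.30708 mL/hr
Volume infused so far = 7.30708 mL/hr × 18.5 hr = 135.181 mL
Volume remaining = 304 − 135.181 = 168.819 mL
New rate:
Dose = 7 mcg/kg/min × 69.54545 kg = 486.8182 mcg/min
486.8182 mcg/min × 60 min/hr = 29209.09 mcg/hr
Rate = 29209.09 mcg/hr ÷ 2855.263 mcg/mL = 10.22991 mL/hr
Time remaining = 168.819 mL ÷ 10.22991 mL/hr = 16.50249 hr

16.5 hours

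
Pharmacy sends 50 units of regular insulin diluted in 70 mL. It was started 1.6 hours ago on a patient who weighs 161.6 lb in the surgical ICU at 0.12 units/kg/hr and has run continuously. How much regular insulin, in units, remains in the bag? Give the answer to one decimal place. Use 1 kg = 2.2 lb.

35.9 units

Weight = 161.6 lb ÷ 2.2 lb/kg = 73.45455 kg
Dose = 0.12 units/kg/hr × 73.45455 kg = 8.814545 units/hr
Concentration = 50 units ÷ 70 mL = 0.7142857 units/mL
Rate = 8.814545 units/hr ÷ 0.7142857 units/mL = 12.34036 mL/hr
Volume infused = 12.34036 mL/hr × 1.6 hr = 19.74458 mL
Volume remaining = 70 − 19.74458 = 50.25542 mL
Drug remaining = 50.25542 mL × 0.7142857 units/mL = 35.89673 units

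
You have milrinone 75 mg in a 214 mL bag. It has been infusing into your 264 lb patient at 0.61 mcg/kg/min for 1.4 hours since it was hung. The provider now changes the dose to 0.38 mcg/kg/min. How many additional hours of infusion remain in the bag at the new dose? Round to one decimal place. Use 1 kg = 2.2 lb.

25.2 hours

Initial rate:
Weight = 264 lb ÷ 2.2 lb/kg = 120 kg
Dose = 0.61 mcg/kg/min × 120 kg = 73.2 mcg/min
73.2 mcg/min × 60 min/hr = 4392 mcg/hr
Concentration = 75 mg ÷ 214 mL = 0.3504673 mg/mL = 350.4673 mcg/mL
Rate = 4392 mcg/hr ÷ 350.4673 mcg/mL = 12.53184 mL/hr
Volume infused so far = 12.53184 mL/hr × 1.4 hr = 17.54458 mL
Volume remaining = 214 − 17.54458 = 196.4554 mL
New rate:
Dose = 0.38 mcg/kg/min × 120 kg = 45.6 mcg/min
45.6 mcg/min × 60 min/hr = 2736 mcg/hr
Rate = 2736 mcg/hr ÷ 350.4673 mcg/mL = 7.80672 mL/hr
Time remaining = 196.4554 mL ÷ 7.80672 mL/hr = 25.16491 hr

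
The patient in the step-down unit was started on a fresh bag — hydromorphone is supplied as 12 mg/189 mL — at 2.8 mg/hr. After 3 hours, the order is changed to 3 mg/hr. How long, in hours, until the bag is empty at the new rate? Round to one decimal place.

Initial rate:
Concentration = 12 mg ÷ 189 mL = 0.06349206 mg/mL
Rate = 2.8 mg/hr ÷ 0.06349206 mg/mL = 44.1 mL/hr
Volume infused so far = 44.1 mL/hr × 3 hr = 132.3 mL
Volume remaining = 189 − 132.3 = 56.7 mL
New rate:
Rate = 3 mg/hr ÷ 0.06349206 mg/mL = 47.25 mL/hr
Time remaining = 56.7 mL ÷ 47.25 mL/hr = 1.2 hr

1.2 hours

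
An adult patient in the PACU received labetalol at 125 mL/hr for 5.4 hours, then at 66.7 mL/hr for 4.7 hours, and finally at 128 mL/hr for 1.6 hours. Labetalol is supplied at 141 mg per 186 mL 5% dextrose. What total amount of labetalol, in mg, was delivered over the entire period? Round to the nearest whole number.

Concentration = 141 mg ÷ 186 mL = 0.7580645 mg/mL
Stage 1: 125 mL/hr × 5.4 hr = 675 mL → 675 mL × 0.7580645 mg/mL = 511.6935 mg
Stage 2: 66.7 mL/hr × 4.7 hr = 313.49 mL → 313.49 mL × 0.7580645 mg/mL = 237.6456 mg
Stage 3: 128 mL/hr × 1.6 hr = 204.8 mL → 204.8 mL × 0.7580645 mg/mL = 155.2516 mg
Total = 511.6935 + 237.6456 + 155.2516 = 904.5908 mg

905 mg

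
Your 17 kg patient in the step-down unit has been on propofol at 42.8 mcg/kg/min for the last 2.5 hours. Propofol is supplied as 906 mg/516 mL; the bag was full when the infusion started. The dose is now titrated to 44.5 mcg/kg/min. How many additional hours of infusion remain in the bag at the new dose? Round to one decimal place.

Initial rate:
Dose = 42.8 mcg/kg/min × 17 kg = 727.6 mcg/min
727.6 mcg/min × 60 min/hr = 43656 mcg/hr
Concentration = 906 mg ÷ 516 mL = 1.755814 mg/mL = 1755.814 mcg/mL
Rate = 43656 mcg/hr ÷ 1755.814 mcg/mL = 24.86368 mL/hr
Volume infused so far = 24.86368 mL/hr × 2.5 hr = 62.15921 mL
Volume remaining = 516 − 62.15921 = 453.8408 mL
New rate:
Dose = 44.5 mcg/kg/min × 17 kg = 756.5 mcg/min
756.5 mcg/min × 60 min/hr = 45390 mcg/hr
Rate = 45390 mcg/hr ÷ 1755.814 mcg/mL = 25.85126 mL/hr
Time remaining = 453.8408 mL ÷ 25.85126 mL/hr = 17.55585 hr

17.6 hours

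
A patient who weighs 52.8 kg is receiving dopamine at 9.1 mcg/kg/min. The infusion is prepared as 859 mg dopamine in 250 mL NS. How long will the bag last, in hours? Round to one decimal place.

29.8 hours

Dose = 9.1 mcg/kg/min × 52.8 kg = 480.48 mcg/min
480.48 mcg/min × 60 min/hr = 28828.8 mcg/hr
Concentration = 859 mg ÷ 250 mL = 3.436 mg/mL = 3436 mcg/mL
Rate = 28828.8 mcg/hr ÷ 3436 mcg/mL = 8.390221 mL/hr
Duration = 250 mL ÷ 8.390221 mL/hr = 29.79659 hr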